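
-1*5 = -5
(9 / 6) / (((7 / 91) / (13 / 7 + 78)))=21801 / 14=1557.21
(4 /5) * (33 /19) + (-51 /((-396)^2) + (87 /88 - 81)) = -390425341 /4965840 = -78.62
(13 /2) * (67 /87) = 871 /174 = 5.01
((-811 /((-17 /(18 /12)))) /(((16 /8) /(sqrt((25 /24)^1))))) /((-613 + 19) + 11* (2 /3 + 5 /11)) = -2433* sqrt(6) /94928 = -0.06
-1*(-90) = 90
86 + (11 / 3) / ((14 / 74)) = 2213 / 21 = 105.38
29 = 29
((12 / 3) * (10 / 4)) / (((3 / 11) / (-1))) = -110 / 3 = -36.67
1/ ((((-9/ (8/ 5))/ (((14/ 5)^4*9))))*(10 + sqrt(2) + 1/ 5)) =-15673728/ 1594375 + 307328*sqrt(2)/ 318875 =-8.47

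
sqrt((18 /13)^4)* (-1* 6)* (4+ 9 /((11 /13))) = -312984 /1859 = -168.36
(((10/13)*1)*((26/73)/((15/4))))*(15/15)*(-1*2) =-32/219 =-0.15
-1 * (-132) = 132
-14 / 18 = -7 / 9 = -0.78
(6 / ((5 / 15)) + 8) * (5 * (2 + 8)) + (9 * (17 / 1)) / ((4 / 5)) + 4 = 5981 / 4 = 1495.25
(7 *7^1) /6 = 49 /6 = 8.17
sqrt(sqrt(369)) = 4.38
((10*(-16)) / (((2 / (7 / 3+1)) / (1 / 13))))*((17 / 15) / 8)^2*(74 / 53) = -10693 / 18603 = -0.57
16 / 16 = 1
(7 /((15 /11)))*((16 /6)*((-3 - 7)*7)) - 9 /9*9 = -8705 /9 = -967.22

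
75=75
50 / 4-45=-65 / 2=-32.50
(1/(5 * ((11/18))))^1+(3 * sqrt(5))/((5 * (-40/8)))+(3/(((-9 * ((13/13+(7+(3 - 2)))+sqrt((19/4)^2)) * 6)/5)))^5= 15561655202/47549502495 - 3 * sqrt(5)/25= 0.06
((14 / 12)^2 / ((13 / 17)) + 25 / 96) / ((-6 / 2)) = -7639 / 11232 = -0.68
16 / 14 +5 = 43 / 7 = 6.14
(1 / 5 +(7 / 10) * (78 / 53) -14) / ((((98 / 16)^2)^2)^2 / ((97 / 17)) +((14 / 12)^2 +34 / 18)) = -611898621952 / 16635083756183185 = -0.00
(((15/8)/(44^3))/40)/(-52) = -3/283492352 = -0.00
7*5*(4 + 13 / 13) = 175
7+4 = 11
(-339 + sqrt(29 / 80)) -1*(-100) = -238.40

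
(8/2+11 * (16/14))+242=1810/7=258.57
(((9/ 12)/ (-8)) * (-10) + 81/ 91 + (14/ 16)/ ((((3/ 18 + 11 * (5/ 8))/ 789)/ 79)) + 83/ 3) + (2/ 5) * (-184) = 2186515183/ 283920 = 7701.17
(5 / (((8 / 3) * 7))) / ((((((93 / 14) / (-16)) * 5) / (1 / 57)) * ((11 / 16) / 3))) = -64 / 6479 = -0.01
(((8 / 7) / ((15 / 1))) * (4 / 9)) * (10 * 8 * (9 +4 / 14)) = 33280 / 1323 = 25.15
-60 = -60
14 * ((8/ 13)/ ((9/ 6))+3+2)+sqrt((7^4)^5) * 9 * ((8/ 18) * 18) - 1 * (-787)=793190532839/ 39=20338218790.74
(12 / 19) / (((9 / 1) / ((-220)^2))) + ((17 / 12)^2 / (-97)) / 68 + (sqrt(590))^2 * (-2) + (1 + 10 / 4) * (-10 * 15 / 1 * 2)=1238309437 / 1061568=1166.49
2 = 2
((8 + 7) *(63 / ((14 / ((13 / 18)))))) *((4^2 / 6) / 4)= 65 / 2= 32.50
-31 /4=-7.75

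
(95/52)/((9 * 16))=95/7488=0.01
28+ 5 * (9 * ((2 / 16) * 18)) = 517 / 4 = 129.25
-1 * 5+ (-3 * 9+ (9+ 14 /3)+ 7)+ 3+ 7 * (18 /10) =64 /15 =4.27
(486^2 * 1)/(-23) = -236196/23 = -10269.39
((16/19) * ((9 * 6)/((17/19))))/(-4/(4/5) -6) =-864/187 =-4.62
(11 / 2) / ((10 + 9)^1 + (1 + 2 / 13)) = 143 / 524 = 0.27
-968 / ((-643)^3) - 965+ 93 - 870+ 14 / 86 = -19911727364969 / 11431451401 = -1741.84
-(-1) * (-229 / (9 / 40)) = -9160 / 9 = -1017.78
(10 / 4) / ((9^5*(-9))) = -5 / 1062882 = -0.00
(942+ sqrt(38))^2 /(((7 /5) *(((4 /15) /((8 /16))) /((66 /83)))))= 1165725 *sqrt(38) /581+ 1098159975 /1162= 957428.57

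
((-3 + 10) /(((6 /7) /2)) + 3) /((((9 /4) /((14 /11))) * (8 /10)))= 4060 /297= 13.67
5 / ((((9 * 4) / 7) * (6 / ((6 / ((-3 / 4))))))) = -35 / 27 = -1.30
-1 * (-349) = 349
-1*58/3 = -58/3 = -19.33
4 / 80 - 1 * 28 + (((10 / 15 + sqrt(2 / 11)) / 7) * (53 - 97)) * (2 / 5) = -12443 / 420 - 8 * sqrt(22) / 35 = -30.70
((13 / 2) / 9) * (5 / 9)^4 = 0.07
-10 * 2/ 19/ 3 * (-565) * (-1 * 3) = -11300/ 19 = -594.74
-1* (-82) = 82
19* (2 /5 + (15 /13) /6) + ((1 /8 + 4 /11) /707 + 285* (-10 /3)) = -938.75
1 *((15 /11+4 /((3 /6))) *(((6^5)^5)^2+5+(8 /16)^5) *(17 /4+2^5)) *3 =1158881364377880119587707833550563475997987365 /1408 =823069150836562584934451600000000000000000.00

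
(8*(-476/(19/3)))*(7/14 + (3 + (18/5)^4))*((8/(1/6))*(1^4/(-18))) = 3264628864/11875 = 274916.11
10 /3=3.33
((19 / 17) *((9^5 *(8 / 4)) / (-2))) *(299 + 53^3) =-167365178856 / 17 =-9845010520.94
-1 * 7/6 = -7/6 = -1.17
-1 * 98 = -98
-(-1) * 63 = 63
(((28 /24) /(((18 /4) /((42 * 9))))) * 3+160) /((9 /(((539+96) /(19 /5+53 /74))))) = 106667300 /15039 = 7092.71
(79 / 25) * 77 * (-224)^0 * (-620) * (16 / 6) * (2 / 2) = -6034336 / 15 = -402289.07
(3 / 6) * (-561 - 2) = -563 / 2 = -281.50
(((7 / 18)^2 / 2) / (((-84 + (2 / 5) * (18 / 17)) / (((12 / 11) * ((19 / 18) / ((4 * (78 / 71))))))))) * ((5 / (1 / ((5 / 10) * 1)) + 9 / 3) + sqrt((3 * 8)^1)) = -5618585 / 4308774912 - 5618585 * sqrt(6) / 11849131008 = -0.00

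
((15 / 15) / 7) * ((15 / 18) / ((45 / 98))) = 7 / 27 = 0.26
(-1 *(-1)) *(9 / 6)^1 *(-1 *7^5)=-50421 / 2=-25210.50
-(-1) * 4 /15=4 /15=0.27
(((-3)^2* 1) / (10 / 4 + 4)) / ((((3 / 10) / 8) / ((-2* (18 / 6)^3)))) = -25920 / 13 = -1993.85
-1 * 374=-374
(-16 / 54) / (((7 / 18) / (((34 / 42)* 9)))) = -272 / 49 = -5.55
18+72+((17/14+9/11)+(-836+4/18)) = -1030831/1386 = -743.75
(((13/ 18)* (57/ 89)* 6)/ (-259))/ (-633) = 247/ 14591283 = 0.00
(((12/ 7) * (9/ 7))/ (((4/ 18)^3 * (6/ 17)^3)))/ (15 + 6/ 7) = 1193859/ 4144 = 288.09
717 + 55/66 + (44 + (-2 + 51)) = 4865/6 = 810.83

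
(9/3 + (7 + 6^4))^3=2227560616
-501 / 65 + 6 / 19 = -9129 / 1235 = -7.39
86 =86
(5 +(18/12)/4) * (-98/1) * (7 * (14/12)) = -4301.79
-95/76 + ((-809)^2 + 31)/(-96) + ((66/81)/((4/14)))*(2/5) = -6817.94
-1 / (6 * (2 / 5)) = -5 / 12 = -0.42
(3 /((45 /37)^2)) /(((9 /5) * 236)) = 1369 /286740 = 0.00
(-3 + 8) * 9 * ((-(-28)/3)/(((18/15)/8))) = 2800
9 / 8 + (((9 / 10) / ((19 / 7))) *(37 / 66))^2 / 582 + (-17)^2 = 983421130943 / 3389645600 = 290.13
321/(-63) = -107/21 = -5.10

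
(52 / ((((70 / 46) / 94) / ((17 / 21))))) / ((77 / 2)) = 3822416 / 56595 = 67.54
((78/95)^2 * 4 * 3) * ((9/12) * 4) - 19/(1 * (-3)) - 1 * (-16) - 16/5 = 1175107/27075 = 43.40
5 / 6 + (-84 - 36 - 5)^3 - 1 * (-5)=-11718715 / 6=-1953119.17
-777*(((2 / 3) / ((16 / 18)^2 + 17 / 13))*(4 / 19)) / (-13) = 167832 / 41971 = 4.00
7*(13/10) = 91/10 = 9.10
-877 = -877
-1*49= -49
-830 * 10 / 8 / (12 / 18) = -6225 / 4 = -1556.25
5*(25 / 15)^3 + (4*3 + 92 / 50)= 36.99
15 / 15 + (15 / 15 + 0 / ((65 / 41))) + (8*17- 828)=-690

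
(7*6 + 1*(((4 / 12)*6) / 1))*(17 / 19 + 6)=5764 / 19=303.37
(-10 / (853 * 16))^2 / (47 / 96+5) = 75 / 766899886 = 0.00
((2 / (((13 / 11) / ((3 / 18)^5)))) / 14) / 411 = 11 / 290830176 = 0.00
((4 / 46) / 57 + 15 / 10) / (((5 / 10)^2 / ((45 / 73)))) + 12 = 500922 / 31901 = 15.70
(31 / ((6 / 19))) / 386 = 589 / 2316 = 0.25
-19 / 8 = -2.38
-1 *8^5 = -32768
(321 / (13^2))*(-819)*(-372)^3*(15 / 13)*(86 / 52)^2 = 7218427192497360 / 28561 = 252737200815.71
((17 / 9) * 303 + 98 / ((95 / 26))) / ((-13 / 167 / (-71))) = 2024689463 / 3705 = 546474.89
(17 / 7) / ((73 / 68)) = 1156 / 511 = 2.26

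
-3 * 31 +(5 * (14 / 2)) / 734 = -92.95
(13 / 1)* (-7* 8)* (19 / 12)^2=-32851 / 18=-1825.06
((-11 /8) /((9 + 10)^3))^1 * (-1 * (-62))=-341 /27436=-0.01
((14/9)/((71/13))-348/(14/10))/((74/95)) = -52752835/165501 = -318.75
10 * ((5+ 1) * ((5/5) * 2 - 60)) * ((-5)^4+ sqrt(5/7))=-2175000 - 3480 * sqrt(35)/7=-2177941.14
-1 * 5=-5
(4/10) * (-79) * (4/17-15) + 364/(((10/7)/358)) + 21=91705.96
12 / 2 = 6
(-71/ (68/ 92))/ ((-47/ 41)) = 66953/ 799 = 83.80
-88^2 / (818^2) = -1936 / 167281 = -0.01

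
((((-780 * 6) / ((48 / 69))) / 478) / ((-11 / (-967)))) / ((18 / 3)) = -4336995 / 21032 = -206.21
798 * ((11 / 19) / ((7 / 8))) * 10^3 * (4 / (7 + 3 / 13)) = 13728000 / 47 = 292085.11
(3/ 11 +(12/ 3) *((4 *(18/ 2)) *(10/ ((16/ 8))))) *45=356535/ 11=32412.27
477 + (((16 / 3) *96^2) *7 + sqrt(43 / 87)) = sqrt(3741) / 87 + 344541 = 344541.70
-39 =-39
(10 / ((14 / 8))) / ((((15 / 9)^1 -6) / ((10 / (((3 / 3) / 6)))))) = -7200 / 91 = -79.12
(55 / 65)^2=121 / 169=0.72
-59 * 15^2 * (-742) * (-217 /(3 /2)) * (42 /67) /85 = -11969780760 /1139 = -10509026.13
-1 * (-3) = 3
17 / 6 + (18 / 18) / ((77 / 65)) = 1699 / 462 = 3.68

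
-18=-18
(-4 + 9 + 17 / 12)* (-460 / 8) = -8855 / 24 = -368.96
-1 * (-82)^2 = -6724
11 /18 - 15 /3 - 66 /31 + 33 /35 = -5.58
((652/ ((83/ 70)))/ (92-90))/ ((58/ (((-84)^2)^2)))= 568071221760/ 2407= 236007985.77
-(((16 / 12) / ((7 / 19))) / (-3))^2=-5776 / 3969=-1.46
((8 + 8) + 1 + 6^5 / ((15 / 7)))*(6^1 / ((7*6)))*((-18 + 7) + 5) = -109374 / 35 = -3124.97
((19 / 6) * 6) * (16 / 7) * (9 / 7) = 2736 / 49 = 55.84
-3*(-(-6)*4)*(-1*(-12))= -864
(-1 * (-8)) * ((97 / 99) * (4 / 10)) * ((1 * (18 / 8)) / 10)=194 / 275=0.71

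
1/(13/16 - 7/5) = -80/47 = -1.70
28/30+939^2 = 881721.93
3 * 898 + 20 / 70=18860 / 7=2694.29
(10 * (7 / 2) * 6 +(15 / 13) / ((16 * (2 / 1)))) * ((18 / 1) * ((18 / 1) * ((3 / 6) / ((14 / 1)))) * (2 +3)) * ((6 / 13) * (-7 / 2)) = -106160625 / 5408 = -19630.29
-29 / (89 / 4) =-116 / 89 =-1.30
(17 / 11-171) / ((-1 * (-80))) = -233 / 110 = -2.12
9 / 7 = 1.29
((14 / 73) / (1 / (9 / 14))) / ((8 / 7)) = 63 / 584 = 0.11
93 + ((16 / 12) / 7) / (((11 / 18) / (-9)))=6945 / 77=90.19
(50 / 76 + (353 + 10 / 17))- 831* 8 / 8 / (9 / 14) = -1818659 / 1938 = -938.42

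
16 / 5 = 3.20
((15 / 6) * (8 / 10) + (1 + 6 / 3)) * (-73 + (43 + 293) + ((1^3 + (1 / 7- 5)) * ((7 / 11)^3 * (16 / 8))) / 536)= 469064405 / 356708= 1314.98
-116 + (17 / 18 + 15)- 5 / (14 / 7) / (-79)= -71117 / 711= -100.02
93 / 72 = 31 / 24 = 1.29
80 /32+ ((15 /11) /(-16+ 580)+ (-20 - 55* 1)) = -149925 /2068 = -72.50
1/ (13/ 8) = 8/ 13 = 0.62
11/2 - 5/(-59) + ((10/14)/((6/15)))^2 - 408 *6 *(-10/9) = 31555537/11564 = 2728.77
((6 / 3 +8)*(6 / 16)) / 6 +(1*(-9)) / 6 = -7 / 8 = -0.88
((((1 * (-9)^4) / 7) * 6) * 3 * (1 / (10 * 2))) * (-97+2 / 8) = -22851963 / 280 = -81614.15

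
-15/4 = -3.75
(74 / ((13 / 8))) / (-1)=-592 / 13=-45.54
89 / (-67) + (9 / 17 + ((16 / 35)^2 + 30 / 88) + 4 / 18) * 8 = 9.08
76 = 76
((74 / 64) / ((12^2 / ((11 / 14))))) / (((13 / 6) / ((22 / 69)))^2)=49247 / 360464832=0.00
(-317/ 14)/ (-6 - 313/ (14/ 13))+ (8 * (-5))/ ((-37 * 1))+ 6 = 1099815/ 153661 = 7.16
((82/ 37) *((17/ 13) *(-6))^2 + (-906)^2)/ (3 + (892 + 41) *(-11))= -142598351/ 1782105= -80.02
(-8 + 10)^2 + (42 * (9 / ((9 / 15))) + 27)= 661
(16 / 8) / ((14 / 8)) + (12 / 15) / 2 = 54 / 35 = 1.54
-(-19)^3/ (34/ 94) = 322373/ 17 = 18963.12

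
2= 2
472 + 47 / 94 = 945 / 2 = 472.50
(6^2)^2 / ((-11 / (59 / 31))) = -76464 / 341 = -224.23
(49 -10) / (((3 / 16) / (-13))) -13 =-2717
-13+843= 830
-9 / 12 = -3 / 4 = -0.75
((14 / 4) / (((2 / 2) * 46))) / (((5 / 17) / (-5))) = -119 / 92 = -1.29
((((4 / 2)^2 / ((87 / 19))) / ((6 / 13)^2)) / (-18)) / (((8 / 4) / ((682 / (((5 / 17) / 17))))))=-316440839 / 70470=-4490.43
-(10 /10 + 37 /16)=-53 /16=-3.31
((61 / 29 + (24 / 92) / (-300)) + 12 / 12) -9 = -196679 / 33350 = -5.90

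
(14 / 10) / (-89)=-7 / 445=-0.02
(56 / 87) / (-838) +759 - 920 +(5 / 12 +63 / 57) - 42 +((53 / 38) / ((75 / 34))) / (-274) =-637265784159 / 3162905300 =-201.48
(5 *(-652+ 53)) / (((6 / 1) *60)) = -8.32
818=818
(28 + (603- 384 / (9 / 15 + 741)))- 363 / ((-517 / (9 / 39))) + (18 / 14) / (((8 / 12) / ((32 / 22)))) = 9208785584 / 14537523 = 633.45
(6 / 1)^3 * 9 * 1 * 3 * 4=23328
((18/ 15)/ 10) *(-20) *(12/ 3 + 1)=-12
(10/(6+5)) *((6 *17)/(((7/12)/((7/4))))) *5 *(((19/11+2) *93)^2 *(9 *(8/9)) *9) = 16016128250400/1331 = 12033154207.66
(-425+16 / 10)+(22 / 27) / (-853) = -48756737 / 115155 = -423.40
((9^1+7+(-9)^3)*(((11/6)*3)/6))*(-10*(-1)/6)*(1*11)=-431365/36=-11982.36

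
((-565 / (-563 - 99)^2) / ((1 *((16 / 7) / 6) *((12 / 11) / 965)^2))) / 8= -445642379875 / 1346285568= -331.02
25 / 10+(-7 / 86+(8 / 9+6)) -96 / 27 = 742 / 129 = 5.75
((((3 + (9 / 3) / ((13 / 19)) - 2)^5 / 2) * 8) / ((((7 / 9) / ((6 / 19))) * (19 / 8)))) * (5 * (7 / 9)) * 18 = 29042496000000 / 134036773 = 216675.58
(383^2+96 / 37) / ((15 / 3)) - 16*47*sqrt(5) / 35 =5427589 / 185 - 752*sqrt(5) / 35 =29290.28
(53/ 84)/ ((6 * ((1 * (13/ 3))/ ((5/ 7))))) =265/ 15288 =0.02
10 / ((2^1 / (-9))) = -45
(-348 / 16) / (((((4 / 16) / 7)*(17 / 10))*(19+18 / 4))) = -12180 / 799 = -15.24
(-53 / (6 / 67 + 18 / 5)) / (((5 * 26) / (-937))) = 3327287 / 32136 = 103.54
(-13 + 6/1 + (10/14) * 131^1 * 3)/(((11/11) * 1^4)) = 1916/7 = 273.71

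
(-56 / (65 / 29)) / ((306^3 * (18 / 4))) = -406 / 2095222545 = -0.00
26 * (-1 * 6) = -156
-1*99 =-99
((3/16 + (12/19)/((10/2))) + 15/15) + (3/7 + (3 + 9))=146219/10640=13.74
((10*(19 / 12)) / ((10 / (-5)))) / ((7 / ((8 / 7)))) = -190 / 147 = -1.29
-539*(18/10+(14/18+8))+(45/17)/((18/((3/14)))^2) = -3419484767/599760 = -5701.42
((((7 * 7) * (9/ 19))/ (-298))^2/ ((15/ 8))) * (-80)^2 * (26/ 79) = 4314885120/ 633150319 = 6.81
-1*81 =-81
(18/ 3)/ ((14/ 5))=15/ 7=2.14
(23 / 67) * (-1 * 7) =-161 / 67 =-2.40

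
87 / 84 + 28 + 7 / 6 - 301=-22747 / 84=-270.80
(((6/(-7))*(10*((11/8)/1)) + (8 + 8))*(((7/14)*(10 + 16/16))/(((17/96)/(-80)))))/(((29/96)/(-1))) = 119623680/3451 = 34663.48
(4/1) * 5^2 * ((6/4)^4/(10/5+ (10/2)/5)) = 675/4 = 168.75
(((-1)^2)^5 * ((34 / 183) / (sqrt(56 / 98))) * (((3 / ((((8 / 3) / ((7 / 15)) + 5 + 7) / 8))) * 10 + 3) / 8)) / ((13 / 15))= 43605 * sqrt(7) / 196664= 0.59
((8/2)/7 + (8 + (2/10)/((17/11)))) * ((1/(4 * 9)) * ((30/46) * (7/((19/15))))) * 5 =129425/29716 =4.36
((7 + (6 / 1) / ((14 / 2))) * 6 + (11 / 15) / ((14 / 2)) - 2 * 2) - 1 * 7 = 3806 / 105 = 36.25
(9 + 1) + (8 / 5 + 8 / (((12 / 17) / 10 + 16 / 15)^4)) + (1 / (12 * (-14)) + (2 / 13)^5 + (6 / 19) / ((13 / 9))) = 69554736139456873 / 4191231409954680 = 16.60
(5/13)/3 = 5/39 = 0.13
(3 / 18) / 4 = 0.04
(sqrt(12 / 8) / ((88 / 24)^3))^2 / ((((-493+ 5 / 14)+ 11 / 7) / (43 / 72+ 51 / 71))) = -457569 / 276717828200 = -0.00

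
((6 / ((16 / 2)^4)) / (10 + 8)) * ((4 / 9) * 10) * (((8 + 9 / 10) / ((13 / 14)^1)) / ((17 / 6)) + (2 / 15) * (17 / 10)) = 59827 / 45826560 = 0.00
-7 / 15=-0.47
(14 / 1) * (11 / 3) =51.33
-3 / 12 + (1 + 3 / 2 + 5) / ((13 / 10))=287 / 52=5.52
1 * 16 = 16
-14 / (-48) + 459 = 459.29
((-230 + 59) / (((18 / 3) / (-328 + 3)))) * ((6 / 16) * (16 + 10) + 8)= 1315275 / 8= 164409.38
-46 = -46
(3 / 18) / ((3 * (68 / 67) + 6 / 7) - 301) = -469 / 836034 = -0.00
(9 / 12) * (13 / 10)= 39 / 40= 0.98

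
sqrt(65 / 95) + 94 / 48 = sqrt(247) / 19 + 47 / 24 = 2.79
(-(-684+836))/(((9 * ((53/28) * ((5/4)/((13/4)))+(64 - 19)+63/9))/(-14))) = 774592/172737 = 4.48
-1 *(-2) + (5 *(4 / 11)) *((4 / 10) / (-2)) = 18 / 11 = 1.64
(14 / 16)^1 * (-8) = -7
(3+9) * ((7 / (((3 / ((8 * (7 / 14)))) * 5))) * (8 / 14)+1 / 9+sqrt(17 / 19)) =12 * sqrt(323) / 19+212 / 15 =25.48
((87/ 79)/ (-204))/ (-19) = 29/ 102068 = 0.00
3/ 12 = 1/ 4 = 0.25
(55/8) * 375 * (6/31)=61875/124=498.99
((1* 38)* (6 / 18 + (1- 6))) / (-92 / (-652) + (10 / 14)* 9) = -151753 / 5622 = -26.99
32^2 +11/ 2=2059/ 2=1029.50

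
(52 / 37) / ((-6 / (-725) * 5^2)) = 754 / 111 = 6.79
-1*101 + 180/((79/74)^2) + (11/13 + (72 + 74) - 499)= -23951891/81133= -295.22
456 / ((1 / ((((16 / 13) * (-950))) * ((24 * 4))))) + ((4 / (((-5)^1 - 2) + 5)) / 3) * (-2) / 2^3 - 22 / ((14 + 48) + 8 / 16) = -499046401807 / 9750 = -51184246.34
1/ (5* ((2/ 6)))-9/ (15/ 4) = -9/ 5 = -1.80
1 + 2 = 3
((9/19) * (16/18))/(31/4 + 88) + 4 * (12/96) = 7341/14554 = 0.50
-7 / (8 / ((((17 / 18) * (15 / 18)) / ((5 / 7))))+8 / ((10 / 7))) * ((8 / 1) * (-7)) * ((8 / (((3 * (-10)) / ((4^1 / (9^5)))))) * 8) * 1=-0.00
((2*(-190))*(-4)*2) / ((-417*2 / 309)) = -156560 / 139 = -1126.33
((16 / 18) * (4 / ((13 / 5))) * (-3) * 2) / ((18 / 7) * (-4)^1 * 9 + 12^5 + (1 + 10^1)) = -2240 / 67908867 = -0.00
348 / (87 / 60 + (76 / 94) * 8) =109040 / 2481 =43.95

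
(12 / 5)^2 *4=23.04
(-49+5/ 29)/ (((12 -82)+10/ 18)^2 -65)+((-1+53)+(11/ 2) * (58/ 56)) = 2256338979/ 39114040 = 57.69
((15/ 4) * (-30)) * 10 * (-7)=7875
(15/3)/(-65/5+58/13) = -0.59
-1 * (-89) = 89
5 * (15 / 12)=25 / 4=6.25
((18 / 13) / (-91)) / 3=-6 / 1183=-0.01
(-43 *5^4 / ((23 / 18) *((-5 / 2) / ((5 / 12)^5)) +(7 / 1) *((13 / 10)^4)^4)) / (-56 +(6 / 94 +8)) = 293750000000000000000 / 110779499893672773777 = 2.65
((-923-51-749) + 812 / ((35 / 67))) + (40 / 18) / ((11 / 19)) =-81557 / 495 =-164.76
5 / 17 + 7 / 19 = 214 / 323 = 0.66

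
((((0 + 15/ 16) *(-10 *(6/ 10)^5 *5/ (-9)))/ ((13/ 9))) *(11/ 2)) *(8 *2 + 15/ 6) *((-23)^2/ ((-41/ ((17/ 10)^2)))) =-45360251343/ 42640000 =-1063.80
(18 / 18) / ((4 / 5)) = 5 / 4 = 1.25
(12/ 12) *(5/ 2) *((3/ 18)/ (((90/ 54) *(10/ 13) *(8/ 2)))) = 13/ 160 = 0.08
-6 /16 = -3 /8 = -0.38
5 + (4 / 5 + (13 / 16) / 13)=469 / 80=5.86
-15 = -15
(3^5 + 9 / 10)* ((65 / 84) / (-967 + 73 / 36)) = -95121 / 486346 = -0.20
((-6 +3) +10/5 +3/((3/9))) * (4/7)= 32/7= 4.57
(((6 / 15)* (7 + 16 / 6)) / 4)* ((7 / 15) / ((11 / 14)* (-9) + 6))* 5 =-1421 / 675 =-2.11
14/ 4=3.50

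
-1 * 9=-9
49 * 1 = 49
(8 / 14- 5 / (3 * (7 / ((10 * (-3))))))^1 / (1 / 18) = 972 / 7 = 138.86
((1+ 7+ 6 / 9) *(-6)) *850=-44200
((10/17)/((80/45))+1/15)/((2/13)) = 10543/4080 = 2.58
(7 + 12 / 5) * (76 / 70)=1786 / 175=10.21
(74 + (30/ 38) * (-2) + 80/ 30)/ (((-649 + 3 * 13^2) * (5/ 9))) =-1284/ 1349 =-0.95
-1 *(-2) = 2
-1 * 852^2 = -725904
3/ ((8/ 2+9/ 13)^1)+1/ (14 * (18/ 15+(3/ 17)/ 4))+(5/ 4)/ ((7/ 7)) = 1406501/ 722484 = 1.95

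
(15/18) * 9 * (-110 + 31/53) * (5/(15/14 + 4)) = -809.06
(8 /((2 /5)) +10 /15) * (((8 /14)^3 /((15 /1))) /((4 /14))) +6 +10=37264 /2205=16.90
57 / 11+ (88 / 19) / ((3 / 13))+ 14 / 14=16460 / 627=26.25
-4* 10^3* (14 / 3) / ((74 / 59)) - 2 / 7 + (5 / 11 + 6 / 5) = -635961503 / 42735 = -14881.51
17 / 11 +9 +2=138 / 11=12.55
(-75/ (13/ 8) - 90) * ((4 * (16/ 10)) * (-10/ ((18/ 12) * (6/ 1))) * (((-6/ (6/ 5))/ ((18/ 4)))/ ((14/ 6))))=-461.05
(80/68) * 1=20/17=1.18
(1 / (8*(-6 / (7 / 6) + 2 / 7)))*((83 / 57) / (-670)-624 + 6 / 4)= 83206753 / 5193840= 16.02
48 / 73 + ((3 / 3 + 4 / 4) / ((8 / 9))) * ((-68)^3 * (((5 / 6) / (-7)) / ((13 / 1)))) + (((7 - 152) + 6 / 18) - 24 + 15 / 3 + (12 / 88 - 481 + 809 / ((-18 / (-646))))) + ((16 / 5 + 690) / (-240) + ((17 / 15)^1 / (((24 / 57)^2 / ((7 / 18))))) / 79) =17390043941708651 / 498767068800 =34866.06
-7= -7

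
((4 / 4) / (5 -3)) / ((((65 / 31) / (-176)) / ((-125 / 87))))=68200 / 1131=60.30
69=69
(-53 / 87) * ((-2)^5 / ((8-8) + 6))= 848 / 261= 3.25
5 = 5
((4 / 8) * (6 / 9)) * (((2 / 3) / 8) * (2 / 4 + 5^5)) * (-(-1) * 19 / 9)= 118769 / 648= 183.29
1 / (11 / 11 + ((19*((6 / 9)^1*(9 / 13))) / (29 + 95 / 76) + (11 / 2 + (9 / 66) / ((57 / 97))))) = 29887 / 209865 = 0.14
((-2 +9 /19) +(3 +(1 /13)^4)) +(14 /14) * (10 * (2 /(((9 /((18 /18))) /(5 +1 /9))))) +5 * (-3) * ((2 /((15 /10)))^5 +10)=-200.38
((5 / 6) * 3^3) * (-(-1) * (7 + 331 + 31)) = 16605 / 2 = 8302.50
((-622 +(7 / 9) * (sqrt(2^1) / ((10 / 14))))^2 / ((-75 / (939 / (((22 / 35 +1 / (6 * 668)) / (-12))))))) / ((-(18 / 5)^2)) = -2293281114456752 / 321529095 +178428940256 * sqrt(2) / 7145091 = -7097105.68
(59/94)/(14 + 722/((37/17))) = 2183/1202448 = 0.00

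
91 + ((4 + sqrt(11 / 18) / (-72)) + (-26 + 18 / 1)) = 86.99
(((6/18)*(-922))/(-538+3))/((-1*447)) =-922/717435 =-0.00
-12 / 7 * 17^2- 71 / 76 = -264065 / 532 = -496.36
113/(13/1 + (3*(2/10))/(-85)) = 48025/5522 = 8.70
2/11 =0.18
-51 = -51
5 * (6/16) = 15/8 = 1.88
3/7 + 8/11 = 89/77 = 1.16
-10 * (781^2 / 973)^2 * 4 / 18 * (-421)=3132681389206820 / 8520561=367661400.37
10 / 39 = 0.26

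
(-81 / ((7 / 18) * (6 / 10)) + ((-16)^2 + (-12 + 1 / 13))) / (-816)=9379 / 74256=0.13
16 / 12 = 4 / 3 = 1.33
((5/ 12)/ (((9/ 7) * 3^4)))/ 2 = 35/ 17496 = 0.00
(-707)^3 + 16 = -353393227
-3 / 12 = -1 / 4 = -0.25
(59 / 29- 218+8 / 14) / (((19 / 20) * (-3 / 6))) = 1749000 / 3857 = 453.46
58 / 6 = 29 / 3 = 9.67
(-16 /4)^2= 16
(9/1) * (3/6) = 9/2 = 4.50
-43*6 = -258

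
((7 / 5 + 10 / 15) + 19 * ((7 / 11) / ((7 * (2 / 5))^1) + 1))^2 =70174129 / 108900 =644.39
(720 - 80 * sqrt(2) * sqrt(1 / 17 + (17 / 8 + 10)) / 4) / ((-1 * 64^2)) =-45 / 256 + 5 * sqrt(28169) / 34816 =-0.15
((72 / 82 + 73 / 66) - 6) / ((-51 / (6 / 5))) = 10867 / 115005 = 0.09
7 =7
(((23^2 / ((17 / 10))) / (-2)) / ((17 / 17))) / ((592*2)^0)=-2645 / 17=-155.59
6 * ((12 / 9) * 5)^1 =40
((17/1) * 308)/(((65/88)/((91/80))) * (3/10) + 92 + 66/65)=26206180/466517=56.17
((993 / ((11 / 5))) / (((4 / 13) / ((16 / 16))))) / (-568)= -64545 / 24992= -2.58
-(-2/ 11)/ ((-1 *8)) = -1/ 44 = -0.02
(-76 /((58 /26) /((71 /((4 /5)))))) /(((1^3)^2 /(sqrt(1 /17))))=-87685 * sqrt(17) /493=-733.34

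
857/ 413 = 2.08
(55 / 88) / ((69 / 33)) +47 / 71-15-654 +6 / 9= -667.37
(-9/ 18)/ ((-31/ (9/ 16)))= 9/ 992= 0.01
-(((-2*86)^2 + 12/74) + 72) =-1097278/37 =-29656.16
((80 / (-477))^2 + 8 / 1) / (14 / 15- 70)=-2283290 / 19643337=-0.12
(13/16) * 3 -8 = -89/16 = -5.56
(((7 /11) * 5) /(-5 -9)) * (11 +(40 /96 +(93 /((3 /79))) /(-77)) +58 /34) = 4.25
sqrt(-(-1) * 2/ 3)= sqrt(6)/ 3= 0.82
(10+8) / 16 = 9 / 8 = 1.12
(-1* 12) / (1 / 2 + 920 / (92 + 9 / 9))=-2232 / 1933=-1.15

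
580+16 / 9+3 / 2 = 10499 / 18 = 583.28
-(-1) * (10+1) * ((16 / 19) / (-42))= -88 / 399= -0.22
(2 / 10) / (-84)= -1 / 420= -0.00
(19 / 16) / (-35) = -19 / 560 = -0.03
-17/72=-0.24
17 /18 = 0.94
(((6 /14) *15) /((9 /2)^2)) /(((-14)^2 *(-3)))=-0.00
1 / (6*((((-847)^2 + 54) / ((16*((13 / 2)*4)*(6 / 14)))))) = 208 / 5022241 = 0.00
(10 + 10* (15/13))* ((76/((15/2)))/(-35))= -6.24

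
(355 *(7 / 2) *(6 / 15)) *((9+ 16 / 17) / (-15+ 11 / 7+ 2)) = -587951 / 1360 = -432.32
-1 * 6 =-6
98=98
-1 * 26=-26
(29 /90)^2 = 841 /8100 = 0.10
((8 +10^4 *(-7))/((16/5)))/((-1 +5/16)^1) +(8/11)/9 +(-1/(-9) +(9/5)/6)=31496887/990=31815.04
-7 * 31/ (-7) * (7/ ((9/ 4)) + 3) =189.44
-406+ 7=-399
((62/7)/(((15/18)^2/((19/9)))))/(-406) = -2356/35525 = -0.07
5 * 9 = 45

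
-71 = -71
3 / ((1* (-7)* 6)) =-1 / 14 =-0.07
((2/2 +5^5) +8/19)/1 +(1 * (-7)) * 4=58870/19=3098.42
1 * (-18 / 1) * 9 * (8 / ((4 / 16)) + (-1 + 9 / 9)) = -5184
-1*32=-32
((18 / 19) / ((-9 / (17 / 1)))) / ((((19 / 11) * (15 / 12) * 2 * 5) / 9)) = -6732 / 9025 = -0.75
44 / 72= 11 / 18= 0.61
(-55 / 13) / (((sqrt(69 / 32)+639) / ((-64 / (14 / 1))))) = 11996160 / 396341491 - 7040*sqrt(138) / 1189024473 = 0.03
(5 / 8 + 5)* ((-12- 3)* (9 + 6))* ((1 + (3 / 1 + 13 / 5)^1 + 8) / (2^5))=-577.44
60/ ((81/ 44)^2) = 38720/ 2187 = 17.70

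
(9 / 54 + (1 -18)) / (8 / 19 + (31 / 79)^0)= -1919 / 162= -11.85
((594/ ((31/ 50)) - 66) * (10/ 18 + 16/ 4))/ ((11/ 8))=274864/ 93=2955.53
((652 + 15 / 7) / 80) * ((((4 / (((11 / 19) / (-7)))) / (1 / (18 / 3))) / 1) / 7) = -261003 / 770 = -338.96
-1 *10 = -10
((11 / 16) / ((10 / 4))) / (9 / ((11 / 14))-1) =121 / 4600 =0.03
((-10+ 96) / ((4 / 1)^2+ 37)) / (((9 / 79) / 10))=67940 / 477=142.43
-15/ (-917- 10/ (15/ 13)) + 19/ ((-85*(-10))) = 91013/ 2360450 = 0.04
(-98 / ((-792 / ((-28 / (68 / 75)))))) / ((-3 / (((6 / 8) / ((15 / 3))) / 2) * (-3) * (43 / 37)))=-63455 / 2315808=-0.03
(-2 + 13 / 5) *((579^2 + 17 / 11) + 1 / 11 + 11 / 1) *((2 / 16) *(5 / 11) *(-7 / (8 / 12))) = -116165385 / 968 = -120005.56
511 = 511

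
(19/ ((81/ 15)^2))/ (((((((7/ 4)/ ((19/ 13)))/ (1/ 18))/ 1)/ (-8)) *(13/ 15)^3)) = -18050000/ 48582261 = -0.37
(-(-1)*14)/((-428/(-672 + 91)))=4067/214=19.00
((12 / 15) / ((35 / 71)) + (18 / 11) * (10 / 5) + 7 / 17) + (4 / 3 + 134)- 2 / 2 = 13709224 / 98175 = 139.64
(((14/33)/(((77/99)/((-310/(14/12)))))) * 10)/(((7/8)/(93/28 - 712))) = 4428957600/3773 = 1173855.71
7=7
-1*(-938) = 938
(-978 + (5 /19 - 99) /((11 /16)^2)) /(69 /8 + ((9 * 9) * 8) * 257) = -21829424 /3063088743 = -0.01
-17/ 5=-3.40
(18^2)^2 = 104976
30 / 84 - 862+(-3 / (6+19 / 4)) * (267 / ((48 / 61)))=-1151427 / 1204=-956.33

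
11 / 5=2.20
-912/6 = -152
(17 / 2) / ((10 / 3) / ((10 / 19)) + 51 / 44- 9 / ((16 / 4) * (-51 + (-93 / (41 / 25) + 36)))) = 1099560 / 973279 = 1.13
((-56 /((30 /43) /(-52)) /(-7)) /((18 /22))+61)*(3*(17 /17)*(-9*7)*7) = 883460.20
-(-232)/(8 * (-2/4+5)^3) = 232/729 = 0.32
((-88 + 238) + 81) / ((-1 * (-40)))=231 / 40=5.78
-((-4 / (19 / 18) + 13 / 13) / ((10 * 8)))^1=53 / 1520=0.03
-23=-23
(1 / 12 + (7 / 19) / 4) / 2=5 / 57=0.09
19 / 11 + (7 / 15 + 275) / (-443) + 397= 29099518 / 73095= 398.11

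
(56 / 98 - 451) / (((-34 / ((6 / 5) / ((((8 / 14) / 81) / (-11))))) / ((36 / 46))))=-75851721 / 3910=-19399.42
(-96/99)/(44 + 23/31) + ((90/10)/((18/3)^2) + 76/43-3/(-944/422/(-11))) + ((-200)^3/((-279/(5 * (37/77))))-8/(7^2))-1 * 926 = 287664982651090399/4233308160312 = 67952.76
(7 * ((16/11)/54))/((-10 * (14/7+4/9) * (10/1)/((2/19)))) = -0.00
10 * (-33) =-330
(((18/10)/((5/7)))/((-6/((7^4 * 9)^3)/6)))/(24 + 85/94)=-59754746944350738/58525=-1021012335657.42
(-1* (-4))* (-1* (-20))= 80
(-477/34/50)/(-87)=0.00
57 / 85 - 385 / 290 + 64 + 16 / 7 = 2264847 / 34510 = 65.63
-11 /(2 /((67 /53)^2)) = -49379 /5618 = -8.79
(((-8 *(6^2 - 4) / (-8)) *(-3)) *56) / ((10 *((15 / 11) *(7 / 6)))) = -8448 / 25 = -337.92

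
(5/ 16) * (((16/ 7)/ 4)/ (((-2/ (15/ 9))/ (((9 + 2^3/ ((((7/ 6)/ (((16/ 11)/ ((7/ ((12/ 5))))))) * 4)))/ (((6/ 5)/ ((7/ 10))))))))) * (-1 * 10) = 73775/ 8624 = 8.55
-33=-33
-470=-470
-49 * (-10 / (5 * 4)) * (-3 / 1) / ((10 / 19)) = -2793 / 20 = -139.65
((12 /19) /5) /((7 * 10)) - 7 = -23269 /3325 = -7.00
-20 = -20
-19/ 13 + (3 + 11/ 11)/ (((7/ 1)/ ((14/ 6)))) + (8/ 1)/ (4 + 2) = 47/ 39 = 1.21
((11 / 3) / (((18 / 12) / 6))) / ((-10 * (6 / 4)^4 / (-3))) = 352 / 405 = 0.87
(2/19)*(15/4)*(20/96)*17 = 425/304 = 1.40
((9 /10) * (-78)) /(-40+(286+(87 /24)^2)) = -22464 /82925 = -0.27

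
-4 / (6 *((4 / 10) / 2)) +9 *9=233 / 3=77.67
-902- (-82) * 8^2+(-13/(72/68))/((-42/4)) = 821615/189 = 4347.17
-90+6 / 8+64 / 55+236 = 32541 / 220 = 147.91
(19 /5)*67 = 1273 /5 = 254.60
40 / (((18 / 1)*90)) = 2 / 81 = 0.02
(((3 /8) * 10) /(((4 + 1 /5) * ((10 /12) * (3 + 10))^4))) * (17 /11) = 5508 /54979925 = 0.00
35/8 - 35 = -30.62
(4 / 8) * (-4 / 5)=-2 / 5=-0.40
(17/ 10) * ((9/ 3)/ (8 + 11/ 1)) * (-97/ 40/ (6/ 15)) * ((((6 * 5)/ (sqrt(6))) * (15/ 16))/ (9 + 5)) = -74205 * sqrt(6)/ 136192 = -1.33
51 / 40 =1.28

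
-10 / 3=-3.33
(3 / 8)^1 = 3 / 8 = 0.38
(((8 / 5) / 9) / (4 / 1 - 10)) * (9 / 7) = -4 / 105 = -0.04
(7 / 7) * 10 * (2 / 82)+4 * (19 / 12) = 809 / 123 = 6.58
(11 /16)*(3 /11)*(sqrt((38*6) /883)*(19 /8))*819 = 46683*sqrt(50331) /56512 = 185.33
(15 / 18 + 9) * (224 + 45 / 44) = 584159 / 264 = 2212.72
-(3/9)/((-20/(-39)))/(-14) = 13/280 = 0.05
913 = 913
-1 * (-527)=527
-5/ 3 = -1.67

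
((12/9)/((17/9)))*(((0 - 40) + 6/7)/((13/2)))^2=3603648/140777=25.60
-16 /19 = -0.84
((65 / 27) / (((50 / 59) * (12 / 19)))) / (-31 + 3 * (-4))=-14573 / 139320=-0.10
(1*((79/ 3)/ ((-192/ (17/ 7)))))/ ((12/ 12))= -1343/ 4032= -0.33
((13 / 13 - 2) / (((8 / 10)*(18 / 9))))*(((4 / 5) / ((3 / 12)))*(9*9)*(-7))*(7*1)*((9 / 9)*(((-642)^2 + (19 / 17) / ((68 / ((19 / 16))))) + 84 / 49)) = 30257343709929 / 9248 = 3271771594.93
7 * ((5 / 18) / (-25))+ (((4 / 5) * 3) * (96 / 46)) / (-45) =-1957 / 10350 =-0.19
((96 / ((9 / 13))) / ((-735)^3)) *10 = -0.00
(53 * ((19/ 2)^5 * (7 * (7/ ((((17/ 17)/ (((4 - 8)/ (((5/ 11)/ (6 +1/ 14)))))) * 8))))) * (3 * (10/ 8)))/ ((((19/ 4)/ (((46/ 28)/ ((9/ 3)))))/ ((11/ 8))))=-1633888460215/ 2048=-797797099.71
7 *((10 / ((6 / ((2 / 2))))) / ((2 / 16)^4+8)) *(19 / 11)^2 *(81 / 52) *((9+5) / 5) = 108681216 / 5727293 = 18.98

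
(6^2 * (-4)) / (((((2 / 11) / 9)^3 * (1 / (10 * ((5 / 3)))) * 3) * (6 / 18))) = -291089700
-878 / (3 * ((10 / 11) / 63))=-101409 / 5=-20281.80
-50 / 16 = -25 / 8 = -3.12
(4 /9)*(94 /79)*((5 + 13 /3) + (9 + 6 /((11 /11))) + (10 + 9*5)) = 89488 /2133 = 41.95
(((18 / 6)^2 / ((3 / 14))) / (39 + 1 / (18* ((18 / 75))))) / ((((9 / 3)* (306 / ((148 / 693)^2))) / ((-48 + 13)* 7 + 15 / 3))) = -7009280 / 549077067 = -0.01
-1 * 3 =-3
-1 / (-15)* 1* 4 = 4 / 15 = 0.27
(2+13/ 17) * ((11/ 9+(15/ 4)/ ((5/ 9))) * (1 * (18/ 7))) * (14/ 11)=72.13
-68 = -68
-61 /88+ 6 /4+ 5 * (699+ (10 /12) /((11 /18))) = 28021 /8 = 3502.62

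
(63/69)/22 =21/506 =0.04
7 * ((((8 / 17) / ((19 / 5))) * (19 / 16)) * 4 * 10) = 700 / 17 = 41.18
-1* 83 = -83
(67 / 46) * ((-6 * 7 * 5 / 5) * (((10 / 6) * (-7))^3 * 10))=201083750 / 207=971419.08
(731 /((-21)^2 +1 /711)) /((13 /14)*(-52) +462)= 0.00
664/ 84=166/ 21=7.90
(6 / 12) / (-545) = -1 / 1090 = -0.00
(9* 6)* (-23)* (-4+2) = 2484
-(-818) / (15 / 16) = 13088 / 15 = 872.53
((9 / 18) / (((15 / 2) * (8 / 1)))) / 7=1 / 840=0.00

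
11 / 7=1.57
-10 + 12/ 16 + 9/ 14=-241/ 28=-8.61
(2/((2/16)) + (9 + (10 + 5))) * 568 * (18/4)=102240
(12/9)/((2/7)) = 14/3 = 4.67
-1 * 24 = -24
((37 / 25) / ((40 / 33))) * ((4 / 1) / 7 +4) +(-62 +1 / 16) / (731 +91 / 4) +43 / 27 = 7.09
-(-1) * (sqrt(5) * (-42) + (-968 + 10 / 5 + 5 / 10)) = -1931 / 2 - 42 * sqrt(5) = -1059.41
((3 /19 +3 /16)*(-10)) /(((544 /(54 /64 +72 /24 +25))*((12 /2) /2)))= -161525 /2646016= -0.06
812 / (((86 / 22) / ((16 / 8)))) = 17864 / 43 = 415.44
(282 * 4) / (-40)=-141 / 5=-28.20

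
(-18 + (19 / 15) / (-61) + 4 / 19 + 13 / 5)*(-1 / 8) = 26443 / 13908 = 1.90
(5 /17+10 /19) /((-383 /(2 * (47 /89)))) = -24910 /11010101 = -0.00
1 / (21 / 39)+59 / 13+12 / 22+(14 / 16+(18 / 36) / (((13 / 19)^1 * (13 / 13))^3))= 12690451 / 1353352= 9.38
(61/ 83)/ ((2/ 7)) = 427/ 166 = 2.57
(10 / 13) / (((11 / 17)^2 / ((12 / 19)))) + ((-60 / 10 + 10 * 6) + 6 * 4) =79.16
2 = 2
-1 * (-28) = 28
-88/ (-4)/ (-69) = -22/ 69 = -0.32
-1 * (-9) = 9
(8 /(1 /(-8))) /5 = -64 /5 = -12.80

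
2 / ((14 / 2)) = 0.29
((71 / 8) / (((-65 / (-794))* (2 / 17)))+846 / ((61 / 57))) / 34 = 54305359 / 1078480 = 50.35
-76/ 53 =-1.43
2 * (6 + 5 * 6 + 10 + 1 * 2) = 96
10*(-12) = -120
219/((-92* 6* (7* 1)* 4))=-73/5152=-0.01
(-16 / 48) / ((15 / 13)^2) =-0.25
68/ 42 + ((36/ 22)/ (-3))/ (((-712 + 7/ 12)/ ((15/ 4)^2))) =6428201/ 3944094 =1.63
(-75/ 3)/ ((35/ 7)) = -5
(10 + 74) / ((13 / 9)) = 756 / 13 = 58.15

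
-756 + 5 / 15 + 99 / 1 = -656.67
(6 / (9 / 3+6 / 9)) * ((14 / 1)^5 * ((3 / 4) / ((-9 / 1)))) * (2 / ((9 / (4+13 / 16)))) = -78432.67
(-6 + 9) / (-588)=-1 / 196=-0.01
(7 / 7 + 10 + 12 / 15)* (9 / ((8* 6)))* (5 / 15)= 59 / 80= 0.74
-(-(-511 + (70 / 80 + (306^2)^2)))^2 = -76872563042312475199.52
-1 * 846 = -846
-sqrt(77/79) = -sqrt(6083)/79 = -0.99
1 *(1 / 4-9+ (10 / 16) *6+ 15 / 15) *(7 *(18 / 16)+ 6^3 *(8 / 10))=-7227 / 10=-722.70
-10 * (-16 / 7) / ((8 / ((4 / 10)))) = 8 / 7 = 1.14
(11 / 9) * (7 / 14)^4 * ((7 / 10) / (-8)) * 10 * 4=-0.27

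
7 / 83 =0.08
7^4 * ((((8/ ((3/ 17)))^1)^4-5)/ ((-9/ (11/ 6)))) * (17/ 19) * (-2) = 3696464178.71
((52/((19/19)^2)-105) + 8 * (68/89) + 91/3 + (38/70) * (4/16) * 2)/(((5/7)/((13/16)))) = -3956251/213600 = -18.52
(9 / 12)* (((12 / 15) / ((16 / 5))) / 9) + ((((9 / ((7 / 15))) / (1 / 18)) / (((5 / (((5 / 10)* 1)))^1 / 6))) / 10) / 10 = 17671 / 8400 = 2.10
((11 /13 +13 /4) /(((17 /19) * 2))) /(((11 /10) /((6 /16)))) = 0.78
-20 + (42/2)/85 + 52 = 2741/85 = 32.25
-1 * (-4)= 4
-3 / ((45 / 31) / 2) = -4.13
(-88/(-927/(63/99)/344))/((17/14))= 269696/15759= 17.11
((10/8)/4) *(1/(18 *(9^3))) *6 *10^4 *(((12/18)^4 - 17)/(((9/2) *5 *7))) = -1701250/11160261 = -0.15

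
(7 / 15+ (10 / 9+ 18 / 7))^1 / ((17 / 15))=1307 / 357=3.66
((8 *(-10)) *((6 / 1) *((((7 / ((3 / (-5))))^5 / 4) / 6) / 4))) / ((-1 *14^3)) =-765625 / 1944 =-393.84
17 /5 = 3.40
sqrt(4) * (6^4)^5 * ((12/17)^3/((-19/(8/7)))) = -101085468550861160448/653429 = -154700003444691.25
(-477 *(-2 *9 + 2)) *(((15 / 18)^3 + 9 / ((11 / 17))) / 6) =1824419 / 99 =18428.47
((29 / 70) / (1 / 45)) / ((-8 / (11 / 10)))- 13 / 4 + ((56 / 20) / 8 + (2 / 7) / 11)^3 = -21037940911 / 3652264000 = -5.76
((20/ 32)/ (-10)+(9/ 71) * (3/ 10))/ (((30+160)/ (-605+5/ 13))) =54627/ 701480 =0.08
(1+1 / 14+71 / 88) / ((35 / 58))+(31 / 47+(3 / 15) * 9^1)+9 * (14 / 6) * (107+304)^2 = 1797298614219 / 506660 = 3547346.57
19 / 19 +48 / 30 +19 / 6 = 173 / 30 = 5.77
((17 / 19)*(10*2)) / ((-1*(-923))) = 340 / 17537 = 0.02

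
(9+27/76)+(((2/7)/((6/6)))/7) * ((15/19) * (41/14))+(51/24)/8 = 4052117/417088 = 9.72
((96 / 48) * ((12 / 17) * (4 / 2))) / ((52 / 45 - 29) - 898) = -2160 / 708271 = -0.00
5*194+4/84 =20371/21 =970.05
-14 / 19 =-0.74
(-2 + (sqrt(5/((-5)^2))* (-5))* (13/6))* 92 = -598* sqrt(5)/3- 184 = -629.72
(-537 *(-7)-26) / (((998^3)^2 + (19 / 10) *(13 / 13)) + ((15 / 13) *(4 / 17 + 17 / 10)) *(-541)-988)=4124965 / 1091806123464985486162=0.00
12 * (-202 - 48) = -3000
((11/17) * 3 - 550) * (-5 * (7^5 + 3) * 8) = 6264750800/17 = 368514752.94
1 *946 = 946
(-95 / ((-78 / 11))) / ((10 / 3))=209 / 52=4.02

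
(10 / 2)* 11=55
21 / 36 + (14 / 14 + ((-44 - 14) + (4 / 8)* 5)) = -647 / 12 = -53.92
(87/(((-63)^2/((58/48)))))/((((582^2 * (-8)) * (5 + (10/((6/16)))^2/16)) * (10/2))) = -841/21271325241600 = -0.00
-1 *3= -3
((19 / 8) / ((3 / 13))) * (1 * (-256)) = -7904 / 3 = -2634.67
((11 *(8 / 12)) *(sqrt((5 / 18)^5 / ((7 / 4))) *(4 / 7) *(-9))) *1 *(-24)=4400 *sqrt(70) / 1323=27.83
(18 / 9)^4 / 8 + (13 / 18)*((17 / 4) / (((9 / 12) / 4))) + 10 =766 / 27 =28.37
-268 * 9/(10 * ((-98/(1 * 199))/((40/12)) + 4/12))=-359991/277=-1299.61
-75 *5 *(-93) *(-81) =-2824875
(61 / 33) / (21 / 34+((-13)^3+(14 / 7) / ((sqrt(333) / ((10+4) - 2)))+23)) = -5670554510 / 6667232680053 - 564128 * sqrt(37) / 6667232680053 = -0.00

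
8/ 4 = 2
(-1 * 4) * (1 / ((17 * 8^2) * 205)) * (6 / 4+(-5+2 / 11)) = 73 / 1226720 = 0.00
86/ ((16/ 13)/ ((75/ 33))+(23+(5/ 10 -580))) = -55900/ 361373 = -0.15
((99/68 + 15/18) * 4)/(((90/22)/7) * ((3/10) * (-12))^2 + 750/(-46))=-4135285/3942657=-1.05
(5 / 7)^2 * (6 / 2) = 75 / 49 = 1.53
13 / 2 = 6.50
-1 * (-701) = 701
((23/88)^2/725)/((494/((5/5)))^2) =529/1370115718400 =0.00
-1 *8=-8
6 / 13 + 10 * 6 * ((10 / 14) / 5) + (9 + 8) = 2369 / 91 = 26.03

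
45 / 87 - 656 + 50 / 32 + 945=291.08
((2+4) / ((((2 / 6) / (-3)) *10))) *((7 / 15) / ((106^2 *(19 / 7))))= -441 / 5337100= -0.00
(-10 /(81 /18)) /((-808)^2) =-5 /1468944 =-0.00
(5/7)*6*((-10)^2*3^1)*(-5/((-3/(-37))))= -555000/7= -79285.71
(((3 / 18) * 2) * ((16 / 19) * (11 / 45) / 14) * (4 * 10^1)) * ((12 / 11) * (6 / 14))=256 / 2793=0.09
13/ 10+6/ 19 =307/ 190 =1.62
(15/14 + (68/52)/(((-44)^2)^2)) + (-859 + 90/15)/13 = -64.54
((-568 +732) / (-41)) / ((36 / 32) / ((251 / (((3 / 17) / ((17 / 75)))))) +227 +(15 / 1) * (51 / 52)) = -30176224 / 1823511707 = -0.02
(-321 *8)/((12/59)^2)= -372467/6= -62077.83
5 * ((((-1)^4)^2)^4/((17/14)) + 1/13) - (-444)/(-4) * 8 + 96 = -174037/221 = -787.50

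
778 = 778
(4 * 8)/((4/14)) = 112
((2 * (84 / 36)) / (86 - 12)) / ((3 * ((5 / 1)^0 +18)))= 0.00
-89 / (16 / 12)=-267 / 4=-66.75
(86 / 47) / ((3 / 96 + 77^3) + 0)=2752 / 686625679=0.00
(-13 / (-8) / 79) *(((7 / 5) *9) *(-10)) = -819 / 316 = -2.59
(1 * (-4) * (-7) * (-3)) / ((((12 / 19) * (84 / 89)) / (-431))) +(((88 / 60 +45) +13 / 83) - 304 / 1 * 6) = 97869793 / 1660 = 58957.71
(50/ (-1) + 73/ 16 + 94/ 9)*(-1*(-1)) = -5039/ 144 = -34.99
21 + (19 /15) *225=306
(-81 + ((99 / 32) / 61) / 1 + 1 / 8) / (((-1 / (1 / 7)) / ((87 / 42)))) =23.92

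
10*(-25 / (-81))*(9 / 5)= 50 / 9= 5.56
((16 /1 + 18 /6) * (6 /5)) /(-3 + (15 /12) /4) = -1824 /215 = -8.48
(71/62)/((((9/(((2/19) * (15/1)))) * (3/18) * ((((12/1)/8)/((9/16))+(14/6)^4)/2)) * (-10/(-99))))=0.74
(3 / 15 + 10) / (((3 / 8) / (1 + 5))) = 816 / 5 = 163.20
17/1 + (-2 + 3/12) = 61/4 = 15.25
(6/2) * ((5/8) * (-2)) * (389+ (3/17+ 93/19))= -1909275/1292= -1477.77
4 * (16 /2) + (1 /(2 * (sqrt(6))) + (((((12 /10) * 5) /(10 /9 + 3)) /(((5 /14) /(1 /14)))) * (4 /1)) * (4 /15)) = sqrt(6) /12 + 29888 /925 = 32.52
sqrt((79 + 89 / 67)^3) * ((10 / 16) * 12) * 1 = 121095 * sqrt(40066) / 4489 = 5399.64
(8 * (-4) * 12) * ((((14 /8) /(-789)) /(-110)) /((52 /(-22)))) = 56 /17095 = 0.00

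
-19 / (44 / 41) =-779 / 44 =-17.70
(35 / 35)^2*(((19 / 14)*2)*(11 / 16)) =1.87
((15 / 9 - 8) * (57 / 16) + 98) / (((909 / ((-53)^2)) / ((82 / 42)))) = 139008983 / 305424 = 455.13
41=41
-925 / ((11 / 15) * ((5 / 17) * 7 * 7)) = -47175 / 539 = -87.52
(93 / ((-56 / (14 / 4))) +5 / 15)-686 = -33191 / 48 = -691.48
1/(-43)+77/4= 3307/172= 19.23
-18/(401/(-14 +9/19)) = 4626/7619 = 0.61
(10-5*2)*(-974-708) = 0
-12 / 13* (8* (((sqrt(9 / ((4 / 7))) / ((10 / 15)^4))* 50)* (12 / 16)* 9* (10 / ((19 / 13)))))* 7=-17222625* sqrt(7) / 19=-2398251.72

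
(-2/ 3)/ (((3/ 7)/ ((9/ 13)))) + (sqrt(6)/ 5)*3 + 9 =3*sqrt(6)/ 5 + 103/ 13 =9.39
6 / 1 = 6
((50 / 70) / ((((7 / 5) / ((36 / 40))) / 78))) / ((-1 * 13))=-135 / 49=-2.76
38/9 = 4.22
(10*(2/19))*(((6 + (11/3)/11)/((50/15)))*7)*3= 42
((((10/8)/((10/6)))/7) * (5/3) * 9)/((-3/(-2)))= 1.07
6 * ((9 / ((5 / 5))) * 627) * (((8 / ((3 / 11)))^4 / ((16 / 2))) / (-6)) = -1566704128 / 3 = -522234709.33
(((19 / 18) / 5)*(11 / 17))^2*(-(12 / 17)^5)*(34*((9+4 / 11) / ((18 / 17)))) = -104707328 / 106489275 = -0.98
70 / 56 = 5 / 4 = 1.25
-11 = -11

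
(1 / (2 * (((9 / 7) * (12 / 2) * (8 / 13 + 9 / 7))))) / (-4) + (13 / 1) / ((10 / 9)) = 4368871 / 373680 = 11.69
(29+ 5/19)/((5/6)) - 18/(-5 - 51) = 94263/2660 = 35.44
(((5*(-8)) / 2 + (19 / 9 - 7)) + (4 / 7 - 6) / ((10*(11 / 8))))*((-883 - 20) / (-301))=-87608 / 1155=-75.85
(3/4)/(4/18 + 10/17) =459/496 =0.93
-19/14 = -1.36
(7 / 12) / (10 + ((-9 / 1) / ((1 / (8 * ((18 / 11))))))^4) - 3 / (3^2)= -3761480037659 / 11284440215464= -0.33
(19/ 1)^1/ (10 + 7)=19/ 17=1.12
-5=-5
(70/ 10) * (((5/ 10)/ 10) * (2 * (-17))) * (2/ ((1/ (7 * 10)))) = -1666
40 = 40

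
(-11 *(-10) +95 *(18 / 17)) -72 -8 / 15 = 35204 / 255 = 138.05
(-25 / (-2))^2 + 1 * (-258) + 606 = 2017 / 4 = 504.25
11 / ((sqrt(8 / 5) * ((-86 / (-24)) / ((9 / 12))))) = 1.82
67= 67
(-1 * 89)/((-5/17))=1513/5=302.60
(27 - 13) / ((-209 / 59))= -826 / 209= -3.95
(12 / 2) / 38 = 3 / 19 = 0.16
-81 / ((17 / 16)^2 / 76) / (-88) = 196992 / 3179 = 61.97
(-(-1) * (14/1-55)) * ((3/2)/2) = -30.75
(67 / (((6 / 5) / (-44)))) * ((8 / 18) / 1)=-29480 / 27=-1091.85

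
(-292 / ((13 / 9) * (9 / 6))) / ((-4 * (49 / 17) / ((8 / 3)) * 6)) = 5.20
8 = 8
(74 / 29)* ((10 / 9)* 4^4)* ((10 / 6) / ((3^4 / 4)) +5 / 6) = 42150400 / 63423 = 664.59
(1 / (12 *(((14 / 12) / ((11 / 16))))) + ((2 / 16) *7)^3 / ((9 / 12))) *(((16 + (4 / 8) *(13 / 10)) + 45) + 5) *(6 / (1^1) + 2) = 3376489 / 6720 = 502.45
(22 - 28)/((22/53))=-159/11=-14.45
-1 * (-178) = 178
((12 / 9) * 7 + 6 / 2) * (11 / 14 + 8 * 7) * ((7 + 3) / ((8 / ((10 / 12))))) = 729.54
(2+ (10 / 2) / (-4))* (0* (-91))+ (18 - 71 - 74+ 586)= 459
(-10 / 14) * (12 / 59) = -60 / 413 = -0.15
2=2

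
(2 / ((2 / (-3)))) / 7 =-3 / 7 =-0.43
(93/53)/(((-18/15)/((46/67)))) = -3565/3551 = -1.00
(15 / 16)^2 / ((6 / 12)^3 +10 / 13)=975 / 992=0.98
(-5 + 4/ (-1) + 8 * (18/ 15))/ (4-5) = -3/ 5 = -0.60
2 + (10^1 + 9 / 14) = 177 / 14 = 12.64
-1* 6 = -6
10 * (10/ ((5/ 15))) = 300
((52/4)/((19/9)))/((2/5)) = 585/38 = 15.39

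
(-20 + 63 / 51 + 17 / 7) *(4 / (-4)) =1944 / 119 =16.34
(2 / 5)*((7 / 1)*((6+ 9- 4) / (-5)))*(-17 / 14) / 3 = 2.49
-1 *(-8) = 8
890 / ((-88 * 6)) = -445 / 264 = -1.69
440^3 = 85184000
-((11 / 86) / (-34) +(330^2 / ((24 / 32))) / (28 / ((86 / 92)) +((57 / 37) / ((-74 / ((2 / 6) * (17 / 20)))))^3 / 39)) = -116914137089657310059728291 / 24118381287821962261556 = -4847.51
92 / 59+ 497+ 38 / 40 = 499.51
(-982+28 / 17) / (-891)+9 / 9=31813 / 15147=2.10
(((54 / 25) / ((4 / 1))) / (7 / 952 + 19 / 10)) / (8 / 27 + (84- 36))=12393 / 2114110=0.01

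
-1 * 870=-870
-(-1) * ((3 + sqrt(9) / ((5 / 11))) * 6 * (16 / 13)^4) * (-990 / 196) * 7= -934281216 / 199927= -4673.11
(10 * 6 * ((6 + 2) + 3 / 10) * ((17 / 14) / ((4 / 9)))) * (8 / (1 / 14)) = 152388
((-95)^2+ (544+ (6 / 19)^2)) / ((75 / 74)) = 51125786 / 5415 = 9441.51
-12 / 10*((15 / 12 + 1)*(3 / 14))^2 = -2187 / 7840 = -0.28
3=3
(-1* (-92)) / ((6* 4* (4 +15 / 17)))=391 / 498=0.79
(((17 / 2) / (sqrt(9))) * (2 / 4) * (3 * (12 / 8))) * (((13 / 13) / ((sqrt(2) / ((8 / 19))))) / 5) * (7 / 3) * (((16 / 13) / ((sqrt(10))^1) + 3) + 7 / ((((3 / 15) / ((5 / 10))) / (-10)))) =-10234 * sqrt(2) / 95 + 952 * sqrt(5) / 6175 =-152.00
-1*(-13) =13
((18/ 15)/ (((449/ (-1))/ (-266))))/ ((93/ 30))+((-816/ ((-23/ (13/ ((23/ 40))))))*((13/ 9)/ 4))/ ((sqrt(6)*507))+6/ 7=1360*sqrt(6)/ 14283+105858/ 97433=1.32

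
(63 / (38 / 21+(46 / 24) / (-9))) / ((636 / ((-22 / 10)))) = -43659 / 319855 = -0.14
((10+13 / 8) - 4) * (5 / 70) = 61 / 112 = 0.54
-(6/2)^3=-27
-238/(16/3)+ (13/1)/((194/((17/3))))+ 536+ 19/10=5746141/11640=493.65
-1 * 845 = -845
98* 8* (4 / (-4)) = -784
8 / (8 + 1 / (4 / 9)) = 32 / 41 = 0.78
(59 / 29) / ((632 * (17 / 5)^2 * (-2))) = -1475 / 10593584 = -0.00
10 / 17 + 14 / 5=3.39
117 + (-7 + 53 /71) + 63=12336 /71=173.75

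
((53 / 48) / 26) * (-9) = -159 / 416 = -0.38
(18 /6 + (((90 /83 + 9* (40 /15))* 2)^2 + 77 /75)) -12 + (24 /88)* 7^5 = 40310543533 /5683425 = 7092.65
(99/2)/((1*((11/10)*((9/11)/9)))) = 495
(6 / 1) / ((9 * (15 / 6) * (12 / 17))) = 17 / 45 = 0.38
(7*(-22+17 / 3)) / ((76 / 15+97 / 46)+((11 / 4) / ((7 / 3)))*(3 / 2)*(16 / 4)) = -276115 / 34406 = -8.03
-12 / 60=-1 / 5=-0.20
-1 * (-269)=269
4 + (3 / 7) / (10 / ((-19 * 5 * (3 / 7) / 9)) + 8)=3137 / 770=4.07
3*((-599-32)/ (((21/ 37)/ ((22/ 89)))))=-513634/ 623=-824.45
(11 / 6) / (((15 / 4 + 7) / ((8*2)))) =352 / 129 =2.73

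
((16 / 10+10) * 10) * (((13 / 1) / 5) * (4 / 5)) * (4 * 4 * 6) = 579072 / 25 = 23162.88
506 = 506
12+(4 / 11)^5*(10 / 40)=1932868 / 161051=12.00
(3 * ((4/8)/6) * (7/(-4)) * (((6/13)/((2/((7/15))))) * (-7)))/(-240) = -343/249600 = -0.00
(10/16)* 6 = 15/4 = 3.75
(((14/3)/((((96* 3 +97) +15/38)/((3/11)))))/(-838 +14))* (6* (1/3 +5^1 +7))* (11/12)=-4921/18101220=-0.00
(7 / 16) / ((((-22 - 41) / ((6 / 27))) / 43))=-43 / 648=-0.07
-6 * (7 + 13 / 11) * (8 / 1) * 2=-8640 / 11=-785.45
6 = 6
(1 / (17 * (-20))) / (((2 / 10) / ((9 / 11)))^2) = -405 / 8228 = -0.05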